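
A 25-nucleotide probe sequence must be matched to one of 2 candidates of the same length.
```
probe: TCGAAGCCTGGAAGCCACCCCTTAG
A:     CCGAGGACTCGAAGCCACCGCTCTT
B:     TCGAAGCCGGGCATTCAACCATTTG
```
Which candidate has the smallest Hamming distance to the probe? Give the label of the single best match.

B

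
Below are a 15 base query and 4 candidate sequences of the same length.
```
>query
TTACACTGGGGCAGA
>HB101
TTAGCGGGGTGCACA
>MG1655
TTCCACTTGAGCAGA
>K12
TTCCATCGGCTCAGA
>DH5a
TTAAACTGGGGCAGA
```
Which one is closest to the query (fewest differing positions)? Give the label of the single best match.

HB101 differs at 6 positions; MG1655 differs at 3 positions; K12 differs at 5 positions; DH5a differs at 1 position. The closest is DH5a.

DH5a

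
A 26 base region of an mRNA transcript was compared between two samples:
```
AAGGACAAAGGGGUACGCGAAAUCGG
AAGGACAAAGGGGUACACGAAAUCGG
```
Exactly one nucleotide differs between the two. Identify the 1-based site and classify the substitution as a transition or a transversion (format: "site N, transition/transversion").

site 17, transition

Site 17 changes G→A. G is a purine and A is a purine, so this is a transition.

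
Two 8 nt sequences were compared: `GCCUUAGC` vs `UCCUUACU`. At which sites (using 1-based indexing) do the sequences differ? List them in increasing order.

1, 7, 8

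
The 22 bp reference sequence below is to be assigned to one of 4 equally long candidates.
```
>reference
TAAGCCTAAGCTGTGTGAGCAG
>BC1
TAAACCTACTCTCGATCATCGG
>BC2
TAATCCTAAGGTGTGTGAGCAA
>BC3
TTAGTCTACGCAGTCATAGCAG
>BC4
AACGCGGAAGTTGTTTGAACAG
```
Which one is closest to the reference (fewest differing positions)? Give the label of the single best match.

BC2

BC1 differs at 9 positions; BC2 differs at 3 positions; BC3 differs at 7 positions; BC4 differs at 7 positions. The closest is BC2.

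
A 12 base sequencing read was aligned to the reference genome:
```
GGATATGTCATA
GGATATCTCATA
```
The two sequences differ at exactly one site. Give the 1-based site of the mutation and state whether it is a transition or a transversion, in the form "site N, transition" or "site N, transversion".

The sequences differ only at site 7: G→C (purine→pyrimidine), a transversion.

site 7, transversion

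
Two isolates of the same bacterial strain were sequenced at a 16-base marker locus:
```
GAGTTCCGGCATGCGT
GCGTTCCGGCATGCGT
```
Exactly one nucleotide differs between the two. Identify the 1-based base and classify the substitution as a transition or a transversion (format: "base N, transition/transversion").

base 2, transversion

The sequences differ only at base 2: A→C (purine→pyrimidine), a transversion.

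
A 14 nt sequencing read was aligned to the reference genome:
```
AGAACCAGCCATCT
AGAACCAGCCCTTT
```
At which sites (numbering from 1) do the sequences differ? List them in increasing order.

Differences at site 11 (A→C), site 13 (C→T).

11, 13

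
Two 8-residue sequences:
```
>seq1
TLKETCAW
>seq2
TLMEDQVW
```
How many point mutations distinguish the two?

4

Comparing position by position, 4 positions differ: 3 (K/M), 5 (T/D), 6 (C/Q), 7 (A/V).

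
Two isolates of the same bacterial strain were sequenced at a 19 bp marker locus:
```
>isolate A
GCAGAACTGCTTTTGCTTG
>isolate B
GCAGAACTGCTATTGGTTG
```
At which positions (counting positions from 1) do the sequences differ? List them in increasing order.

Differences at position 12 (T→A), position 16 (C→G).

12, 16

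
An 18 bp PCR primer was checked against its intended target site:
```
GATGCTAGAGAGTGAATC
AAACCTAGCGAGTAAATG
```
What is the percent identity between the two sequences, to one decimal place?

66.7%

Mismatches at positions 1, 3, 4, 9, 14, 18 (1-based): 6 of 18.
Identical positions: 12/18 = 66.67% → 66.7%.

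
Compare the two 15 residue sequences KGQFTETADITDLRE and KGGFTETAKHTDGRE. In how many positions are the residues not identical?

Mismatches (1-based): position 3: Q→G; position 9: D→K; position 10: I→H; position 13: L→G.

4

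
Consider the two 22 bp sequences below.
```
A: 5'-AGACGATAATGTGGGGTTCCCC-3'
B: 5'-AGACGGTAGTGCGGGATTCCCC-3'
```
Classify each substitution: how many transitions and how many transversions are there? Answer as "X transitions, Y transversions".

4 transitions, 0 transversions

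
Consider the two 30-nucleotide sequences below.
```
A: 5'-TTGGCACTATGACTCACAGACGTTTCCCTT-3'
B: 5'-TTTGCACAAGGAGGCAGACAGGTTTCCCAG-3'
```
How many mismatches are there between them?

10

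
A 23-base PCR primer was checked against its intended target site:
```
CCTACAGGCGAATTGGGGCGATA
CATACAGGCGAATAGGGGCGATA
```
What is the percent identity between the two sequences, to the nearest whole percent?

91%

Mismatches at positions 2, 14 (1-based): 2 of 23.
Identical positions: 21/23 = 91.3% → 91%.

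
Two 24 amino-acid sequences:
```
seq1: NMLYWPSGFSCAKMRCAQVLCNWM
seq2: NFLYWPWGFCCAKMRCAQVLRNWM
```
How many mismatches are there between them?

4

Mismatches (1-based): position 2: M→F; position 7: S→W; position 10: S→C; position 21: C→R.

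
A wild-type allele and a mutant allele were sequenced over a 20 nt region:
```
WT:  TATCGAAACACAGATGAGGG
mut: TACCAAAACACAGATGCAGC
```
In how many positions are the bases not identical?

5

The sequences differ at positions 3, 5, 17, 18, 20 (1-based) — 5 in total.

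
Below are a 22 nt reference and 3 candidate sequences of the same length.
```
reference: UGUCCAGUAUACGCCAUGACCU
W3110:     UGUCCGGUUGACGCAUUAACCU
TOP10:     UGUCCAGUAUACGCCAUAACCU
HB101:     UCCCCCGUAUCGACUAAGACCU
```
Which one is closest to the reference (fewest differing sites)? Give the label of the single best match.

TOP10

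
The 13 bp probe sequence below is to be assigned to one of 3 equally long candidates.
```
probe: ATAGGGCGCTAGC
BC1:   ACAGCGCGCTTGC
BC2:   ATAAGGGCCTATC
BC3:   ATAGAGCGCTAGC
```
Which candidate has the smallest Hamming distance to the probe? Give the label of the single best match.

BC3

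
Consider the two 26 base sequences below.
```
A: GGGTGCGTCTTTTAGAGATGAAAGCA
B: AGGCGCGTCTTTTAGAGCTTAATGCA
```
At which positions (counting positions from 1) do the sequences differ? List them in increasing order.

Differences at position 1 (G→A), position 4 (T→C), position 18 (A→C), position 20 (G→T), position 23 (A→T).

1, 4, 18, 20, 23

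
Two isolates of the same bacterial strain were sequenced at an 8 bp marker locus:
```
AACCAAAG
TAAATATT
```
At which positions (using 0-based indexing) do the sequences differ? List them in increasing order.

Differences at position 0 (A→T), position 2 (C→A), position 3 (C→A), position 4 (A→T), position 6 (A→T), position 7 (G→T).

0, 2, 3, 4, 6, 7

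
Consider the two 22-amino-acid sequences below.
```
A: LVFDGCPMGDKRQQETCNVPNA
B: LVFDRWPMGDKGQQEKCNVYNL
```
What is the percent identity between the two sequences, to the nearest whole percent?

73%

6 positions differ (5, 6, 12, 16, 20, 22), so 16 of 22 match: 16/22 = 72.73%.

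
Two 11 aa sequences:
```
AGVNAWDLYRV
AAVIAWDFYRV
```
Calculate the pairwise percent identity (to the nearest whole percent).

3 positions differ (2, 4, 8), so 8 of 11 match: 8/11 = 72.73%.

73%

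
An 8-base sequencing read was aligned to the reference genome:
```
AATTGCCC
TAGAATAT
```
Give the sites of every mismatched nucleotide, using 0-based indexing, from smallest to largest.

0, 2, 3, 4, 5, 6, 7

Scanning 0-based: 0: A/T; 2: T/G; 3: T/A; 4: G/A; 5: C/T; 6: C/A; 7: C/T.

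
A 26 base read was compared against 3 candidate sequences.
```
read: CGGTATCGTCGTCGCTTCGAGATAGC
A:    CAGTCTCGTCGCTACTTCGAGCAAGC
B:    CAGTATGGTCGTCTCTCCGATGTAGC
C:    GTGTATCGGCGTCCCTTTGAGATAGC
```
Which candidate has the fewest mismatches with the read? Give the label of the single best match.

A differs at 7 bases; B differs at 6 bases; C differs at 5 bases. The closest is C.

C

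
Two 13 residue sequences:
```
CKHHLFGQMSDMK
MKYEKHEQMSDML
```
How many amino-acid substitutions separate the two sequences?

Mismatches (1-based): residue 1: C→M; residue 3: H→Y; residue 4: H→E; residue 5: L→K; residue 6: F→H; residue 7: G→E; residue 13: K→L.

7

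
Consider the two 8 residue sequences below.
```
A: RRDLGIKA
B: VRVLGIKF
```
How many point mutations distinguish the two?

The sequences differ at positions 1, 3, 8 (1-based) — 3 in total.

3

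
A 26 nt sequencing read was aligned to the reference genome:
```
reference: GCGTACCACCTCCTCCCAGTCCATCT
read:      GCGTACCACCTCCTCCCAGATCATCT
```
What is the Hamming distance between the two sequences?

The sequences differ at sites 20, 21 (1-based) — 2 in total.

2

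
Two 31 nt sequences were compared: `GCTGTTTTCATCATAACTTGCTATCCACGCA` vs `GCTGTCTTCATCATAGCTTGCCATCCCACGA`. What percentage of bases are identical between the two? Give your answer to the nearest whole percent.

77%

Mismatches at positions 6, 16, 22, 27, 28, 29, 30 (1-based): 7 of 31.
Identical positions: 24/31 = 77.42% → 77%.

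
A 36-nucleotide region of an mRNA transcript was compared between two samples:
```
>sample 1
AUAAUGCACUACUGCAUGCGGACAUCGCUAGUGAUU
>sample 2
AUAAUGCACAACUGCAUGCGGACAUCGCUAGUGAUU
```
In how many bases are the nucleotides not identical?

The sequences differ at bases 10 (1-based) — 1 in total.

1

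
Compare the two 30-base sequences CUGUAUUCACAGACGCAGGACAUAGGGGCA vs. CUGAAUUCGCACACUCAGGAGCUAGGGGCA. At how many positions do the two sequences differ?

6

The sequences differ at positions 4, 9, 12, 15, 21, 22 (1-based) — 6 in total.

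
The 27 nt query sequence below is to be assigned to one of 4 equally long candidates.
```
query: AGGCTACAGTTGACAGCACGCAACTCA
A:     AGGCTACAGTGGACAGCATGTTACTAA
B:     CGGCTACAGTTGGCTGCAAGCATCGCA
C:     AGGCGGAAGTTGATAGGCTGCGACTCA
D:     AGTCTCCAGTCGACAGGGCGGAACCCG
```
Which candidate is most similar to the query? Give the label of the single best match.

A

Hamming distances to query — A: 5; B: 6; C: 8; D: 8.
Smallest is A with 5 mismatches.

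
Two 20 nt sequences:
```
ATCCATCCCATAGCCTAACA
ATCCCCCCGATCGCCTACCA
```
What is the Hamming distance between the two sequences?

5

Mismatches (1-based): position 5: A→C; position 6: T→C; position 9: C→G; position 12: A→C; position 18: A→C.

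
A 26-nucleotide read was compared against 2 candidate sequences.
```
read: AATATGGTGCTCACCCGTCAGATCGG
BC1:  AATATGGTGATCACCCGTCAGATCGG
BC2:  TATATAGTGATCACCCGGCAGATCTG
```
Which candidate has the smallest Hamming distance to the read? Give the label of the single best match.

BC1

BC1 differs at 1 base; BC2 differs at 5 bases. The closest is BC1.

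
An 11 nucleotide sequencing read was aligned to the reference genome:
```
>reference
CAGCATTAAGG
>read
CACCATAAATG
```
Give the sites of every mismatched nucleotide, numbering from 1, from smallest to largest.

3, 7, 10

Differences at site 3 (G→C), site 7 (T→A), site 10 (G→T).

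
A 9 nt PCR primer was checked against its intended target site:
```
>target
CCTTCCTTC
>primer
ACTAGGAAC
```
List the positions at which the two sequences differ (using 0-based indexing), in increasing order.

0, 3, 4, 5, 6, 7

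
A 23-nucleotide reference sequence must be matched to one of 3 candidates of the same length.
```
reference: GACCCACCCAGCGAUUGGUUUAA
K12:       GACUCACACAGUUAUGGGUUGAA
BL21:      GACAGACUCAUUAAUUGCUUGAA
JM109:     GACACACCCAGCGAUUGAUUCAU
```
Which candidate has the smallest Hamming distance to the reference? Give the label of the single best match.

JM109

Hamming distances to reference — K12: 6; BL21: 8; JM109: 4.
Smallest is JM109 with 4 mismatches.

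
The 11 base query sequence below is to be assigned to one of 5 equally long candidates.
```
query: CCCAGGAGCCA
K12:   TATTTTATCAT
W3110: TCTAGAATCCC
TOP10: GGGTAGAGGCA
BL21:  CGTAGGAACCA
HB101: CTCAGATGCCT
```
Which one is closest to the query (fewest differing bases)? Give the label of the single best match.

K12 differs at 9 bases; W3110 differs at 5 bases; TOP10 differs at 6 bases; BL21 differs at 3 bases; HB101 differs at 4 bases. The closest is BL21.

BL21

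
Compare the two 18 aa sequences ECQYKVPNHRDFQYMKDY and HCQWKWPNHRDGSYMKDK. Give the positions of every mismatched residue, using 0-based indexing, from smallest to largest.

0, 3, 5, 11, 12, 17

Scanning 0-based: 0: E/H; 3: Y/W; 5: V/W; 11: F/G; 12: Q/S; 17: Y/K.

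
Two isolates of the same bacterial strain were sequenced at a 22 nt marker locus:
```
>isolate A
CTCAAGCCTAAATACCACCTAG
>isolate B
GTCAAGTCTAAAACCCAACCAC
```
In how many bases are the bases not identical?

7

Comparing position by position, 7 bases differ: 1 (C/G), 7 (C/T), 13 (T/A), 14 (A/C), 18 (C/A), 20 (T/C), 22 (G/C).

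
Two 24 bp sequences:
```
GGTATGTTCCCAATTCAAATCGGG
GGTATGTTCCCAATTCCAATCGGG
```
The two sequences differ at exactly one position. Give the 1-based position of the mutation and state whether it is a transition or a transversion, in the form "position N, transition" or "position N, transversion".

The sequences differ only at position 17: A→C (purine→pyrimidine), a transversion.

position 17, transversion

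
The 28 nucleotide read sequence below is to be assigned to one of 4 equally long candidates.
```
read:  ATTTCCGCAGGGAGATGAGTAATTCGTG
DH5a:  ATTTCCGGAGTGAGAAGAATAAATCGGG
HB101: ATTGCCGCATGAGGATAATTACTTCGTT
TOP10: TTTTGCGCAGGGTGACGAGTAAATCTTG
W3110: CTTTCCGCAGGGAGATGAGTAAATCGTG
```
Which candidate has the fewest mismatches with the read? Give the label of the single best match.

Hamming distances to read — DH5a: 6; HB101: 8; TOP10: 6; W3110: 2.
Smallest is W3110 with 2 mismatches.

W3110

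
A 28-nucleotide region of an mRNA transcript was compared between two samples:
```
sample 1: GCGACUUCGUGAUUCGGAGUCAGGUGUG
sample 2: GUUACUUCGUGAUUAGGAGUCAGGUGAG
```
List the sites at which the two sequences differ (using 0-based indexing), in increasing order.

1, 2, 14, 26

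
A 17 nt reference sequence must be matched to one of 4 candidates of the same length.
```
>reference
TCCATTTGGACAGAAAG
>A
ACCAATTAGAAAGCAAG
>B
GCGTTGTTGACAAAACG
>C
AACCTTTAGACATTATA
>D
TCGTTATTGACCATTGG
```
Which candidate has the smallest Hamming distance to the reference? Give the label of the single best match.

A

A differs at 5 bases; B differs at 7 bases; C differs at 8 bases; D differs at 9 bases. The closest is A.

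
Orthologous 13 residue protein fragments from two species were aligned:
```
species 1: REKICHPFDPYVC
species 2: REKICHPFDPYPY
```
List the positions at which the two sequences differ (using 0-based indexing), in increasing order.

Differences at position 11 (V→P), position 12 (C→Y).

11, 12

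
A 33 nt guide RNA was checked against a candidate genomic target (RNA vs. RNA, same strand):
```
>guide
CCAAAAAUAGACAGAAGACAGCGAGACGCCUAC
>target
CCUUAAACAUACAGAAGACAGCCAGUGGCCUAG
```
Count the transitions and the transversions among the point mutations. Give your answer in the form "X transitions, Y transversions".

Transitions (purine↔purine or pyrimidine↔pyrimidine): 8 U→C.
Transversions (purine↔pyrimidine): 3 A→U, 4 A→U, 10 G→U, 23 G→C, 26 A→U, 27 C→G, 33 C→G.

1 transition, 7 transversions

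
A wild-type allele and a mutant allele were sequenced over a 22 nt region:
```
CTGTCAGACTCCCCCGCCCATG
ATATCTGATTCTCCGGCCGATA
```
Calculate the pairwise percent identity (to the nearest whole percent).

8 positions differ (1, 3, 6, 9, 12, 15, 19, 22), so 14 of 22 match: 14/22 = 63.64%.

64%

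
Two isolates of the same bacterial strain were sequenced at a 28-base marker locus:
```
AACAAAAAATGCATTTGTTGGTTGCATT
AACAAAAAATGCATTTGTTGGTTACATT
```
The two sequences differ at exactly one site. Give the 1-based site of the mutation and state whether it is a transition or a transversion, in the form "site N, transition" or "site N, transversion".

site 24, transition

Site 24 changes G→A. G is a purine and A is a purine, so this is a transition.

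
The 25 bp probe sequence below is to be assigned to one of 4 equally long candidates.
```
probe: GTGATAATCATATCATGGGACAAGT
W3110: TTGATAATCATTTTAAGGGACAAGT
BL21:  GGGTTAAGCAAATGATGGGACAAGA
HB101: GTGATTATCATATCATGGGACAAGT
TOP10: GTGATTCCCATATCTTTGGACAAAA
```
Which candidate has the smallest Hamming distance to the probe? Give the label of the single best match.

W3110 differs at 4 positions; BL21 differs at 6 positions; HB101 differs at 1 position; TOP10 differs at 7 positions. The closest is HB101.

HB101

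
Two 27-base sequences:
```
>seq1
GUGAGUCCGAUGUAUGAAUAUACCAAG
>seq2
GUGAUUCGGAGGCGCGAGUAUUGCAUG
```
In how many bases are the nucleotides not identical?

The sequences differ at bases 5, 8, 11, 13, 14, 15, 18, 22, 23, 26 (1-based) — 10 in total.

10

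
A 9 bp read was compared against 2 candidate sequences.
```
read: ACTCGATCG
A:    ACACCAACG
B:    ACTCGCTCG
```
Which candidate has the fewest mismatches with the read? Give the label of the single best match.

Hamming distances to read — A: 3; B: 1.
Smallest is B with 1 mismatch.

B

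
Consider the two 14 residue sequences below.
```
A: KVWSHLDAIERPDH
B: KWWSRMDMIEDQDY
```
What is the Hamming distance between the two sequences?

Mismatches (1-based): residue 2: V→W; residue 5: H→R; residue 6: L→M; residue 8: A→M; residue 11: R→D; residue 12: P→Q; residue 14: H→Y.

7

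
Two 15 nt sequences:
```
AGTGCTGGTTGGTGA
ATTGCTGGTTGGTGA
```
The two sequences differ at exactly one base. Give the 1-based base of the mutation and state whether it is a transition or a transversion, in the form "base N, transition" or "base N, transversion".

The sequences differ only at base 2: G→T (purine→pyrimidine), a transversion.

base 2, transversion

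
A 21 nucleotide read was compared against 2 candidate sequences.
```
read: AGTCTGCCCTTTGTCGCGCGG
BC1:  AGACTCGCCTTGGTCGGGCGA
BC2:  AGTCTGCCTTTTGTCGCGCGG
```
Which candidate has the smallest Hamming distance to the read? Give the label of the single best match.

Hamming distances to read — BC1: 6; BC2: 1.
Smallest is BC2 with 1 mismatch.

BC2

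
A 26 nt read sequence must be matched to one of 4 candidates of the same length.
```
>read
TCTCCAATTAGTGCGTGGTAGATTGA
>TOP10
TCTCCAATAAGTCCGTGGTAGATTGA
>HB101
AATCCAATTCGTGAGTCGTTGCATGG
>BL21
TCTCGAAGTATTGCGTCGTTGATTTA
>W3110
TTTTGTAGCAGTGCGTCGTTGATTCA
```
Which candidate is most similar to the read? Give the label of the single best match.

TOP10

Hamming distances to read — TOP10: 2; HB101: 9; BL21: 6; W3110: 9.
Smallest is TOP10 with 2 mismatches.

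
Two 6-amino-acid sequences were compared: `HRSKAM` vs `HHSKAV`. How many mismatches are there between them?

Mismatches (1-based): position 2: R→H; position 6: M→V.

2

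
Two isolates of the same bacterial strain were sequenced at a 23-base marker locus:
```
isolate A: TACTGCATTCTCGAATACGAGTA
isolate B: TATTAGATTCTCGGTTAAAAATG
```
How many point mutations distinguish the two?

9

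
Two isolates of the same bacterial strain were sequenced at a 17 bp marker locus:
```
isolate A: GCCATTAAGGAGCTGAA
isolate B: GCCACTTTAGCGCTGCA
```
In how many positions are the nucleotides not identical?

Comparing position by position, 6 positions differ: 5 (T/C), 7 (A/T), 8 (A/T), 9 (G/A), 11 (A/C), 16 (A/C).

6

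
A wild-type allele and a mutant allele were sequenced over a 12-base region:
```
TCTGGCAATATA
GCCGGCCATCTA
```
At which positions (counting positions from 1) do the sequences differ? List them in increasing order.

1, 3, 7, 10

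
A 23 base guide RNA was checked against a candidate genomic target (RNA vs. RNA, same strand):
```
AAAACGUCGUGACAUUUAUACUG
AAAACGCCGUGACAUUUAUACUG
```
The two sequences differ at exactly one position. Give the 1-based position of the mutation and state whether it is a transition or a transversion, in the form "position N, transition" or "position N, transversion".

The sequences differ only at position 7: U→C (pyrimidine→pyrimidine), a transition.

position 7, transition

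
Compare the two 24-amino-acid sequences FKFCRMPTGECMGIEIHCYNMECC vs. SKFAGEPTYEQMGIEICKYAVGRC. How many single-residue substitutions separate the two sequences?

12

Comparing position by position, 12 residues differ: 1 (F/S), 4 (C/A), 5 (R/G), 6 (M/E), 9 (G/Y), 11 (C/Q), 17 (H/C), 18 (C/K), 20 (N/A), 21 (M/V), 22 (E/G), 23 (C/R).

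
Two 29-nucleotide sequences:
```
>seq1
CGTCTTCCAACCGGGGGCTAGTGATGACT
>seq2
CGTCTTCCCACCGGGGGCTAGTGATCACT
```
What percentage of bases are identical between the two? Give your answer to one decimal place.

93.1%

Mismatches at positions 9, 26 (1-based): 2 of 29.
Identical positions: 27/29 = 93.1% → 93.1%.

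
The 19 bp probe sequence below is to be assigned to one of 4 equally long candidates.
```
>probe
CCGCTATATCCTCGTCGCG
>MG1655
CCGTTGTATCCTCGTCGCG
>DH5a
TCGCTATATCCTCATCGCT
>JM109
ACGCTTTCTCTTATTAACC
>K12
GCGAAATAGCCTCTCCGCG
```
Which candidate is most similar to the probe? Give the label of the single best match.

MG1655 differs at 2 sites; DH5a differs at 3 sites; JM109 differs at 9 sites; K12 differs at 6 sites. The closest is MG1655.

MG1655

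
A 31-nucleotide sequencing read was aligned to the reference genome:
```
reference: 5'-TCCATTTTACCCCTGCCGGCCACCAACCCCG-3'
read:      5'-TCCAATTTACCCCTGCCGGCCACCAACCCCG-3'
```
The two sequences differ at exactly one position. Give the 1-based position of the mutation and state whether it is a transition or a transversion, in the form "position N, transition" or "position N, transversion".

position 5, transversion

The sequences differ only at position 5: T→A (pyrimidine→purine), a transversion.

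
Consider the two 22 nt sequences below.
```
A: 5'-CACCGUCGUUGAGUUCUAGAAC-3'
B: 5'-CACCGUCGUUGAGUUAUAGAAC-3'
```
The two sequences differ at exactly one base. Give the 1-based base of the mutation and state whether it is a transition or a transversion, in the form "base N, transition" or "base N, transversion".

The sequences differ only at base 16: C→A (pyrimidine→purine), a transversion.

base 16, transversion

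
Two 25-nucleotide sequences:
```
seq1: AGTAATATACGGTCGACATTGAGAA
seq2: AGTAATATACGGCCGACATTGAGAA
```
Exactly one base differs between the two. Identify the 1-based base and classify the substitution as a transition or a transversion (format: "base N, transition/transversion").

base 13, transition

Base 13 changes T→C. T is a pyrimidine and C is a pyrimidine, so this is a transition.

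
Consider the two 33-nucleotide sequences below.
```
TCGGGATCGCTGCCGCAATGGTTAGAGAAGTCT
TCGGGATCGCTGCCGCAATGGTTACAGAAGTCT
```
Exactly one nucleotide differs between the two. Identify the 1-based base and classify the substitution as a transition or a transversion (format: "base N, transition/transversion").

base 25, transversion

Base 25 changes G→C. G is a purine and C is a pyrimidine, so this is a transversion.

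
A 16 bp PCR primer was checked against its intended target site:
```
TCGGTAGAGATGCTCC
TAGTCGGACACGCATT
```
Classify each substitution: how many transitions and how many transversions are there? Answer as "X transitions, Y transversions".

5 transitions, 4 transversions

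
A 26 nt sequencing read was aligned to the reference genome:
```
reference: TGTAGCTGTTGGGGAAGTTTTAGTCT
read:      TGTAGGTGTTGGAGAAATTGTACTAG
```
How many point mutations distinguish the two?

Mismatches (1-based): position 6: C→G; position 13: G→A; position 17: G→A; position 20: T→G; position 23: G→C; position 25: C→A; position 26: T→G.

7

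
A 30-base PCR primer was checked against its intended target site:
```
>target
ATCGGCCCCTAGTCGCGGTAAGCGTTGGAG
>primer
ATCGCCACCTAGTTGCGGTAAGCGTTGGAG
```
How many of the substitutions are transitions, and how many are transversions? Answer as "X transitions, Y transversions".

Transitions (purine↔purine or pyrimidine↔pyrimidine): 14 C→T.
Transversions (purine↔pyrimidine): 5 G→C, 7 C→A.

1 transition, 2 transversions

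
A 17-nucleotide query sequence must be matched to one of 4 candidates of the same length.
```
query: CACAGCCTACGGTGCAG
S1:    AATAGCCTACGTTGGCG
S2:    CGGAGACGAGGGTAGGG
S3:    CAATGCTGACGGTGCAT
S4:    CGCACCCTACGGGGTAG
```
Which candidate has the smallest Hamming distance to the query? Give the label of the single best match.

Hamming distances to query — S1: 5; S2: 8; S3: 5; S4: 4.
Smallest is S4 with 4 mismatches.

S4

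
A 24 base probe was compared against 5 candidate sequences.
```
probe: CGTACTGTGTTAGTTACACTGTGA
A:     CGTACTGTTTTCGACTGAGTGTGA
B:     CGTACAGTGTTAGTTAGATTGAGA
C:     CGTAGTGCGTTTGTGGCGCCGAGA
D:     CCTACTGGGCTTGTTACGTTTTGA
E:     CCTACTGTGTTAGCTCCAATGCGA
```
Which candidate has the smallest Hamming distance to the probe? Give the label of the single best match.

A differs at 7 sites; B differs at 4 sites; C differs at 8 sites; D differs at 7 sites; E differs at 5 sites. The closest is B.

B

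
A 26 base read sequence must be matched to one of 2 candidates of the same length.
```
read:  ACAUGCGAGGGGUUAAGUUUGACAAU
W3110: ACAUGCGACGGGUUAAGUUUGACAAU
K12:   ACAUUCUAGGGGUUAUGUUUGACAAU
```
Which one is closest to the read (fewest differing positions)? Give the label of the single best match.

W3110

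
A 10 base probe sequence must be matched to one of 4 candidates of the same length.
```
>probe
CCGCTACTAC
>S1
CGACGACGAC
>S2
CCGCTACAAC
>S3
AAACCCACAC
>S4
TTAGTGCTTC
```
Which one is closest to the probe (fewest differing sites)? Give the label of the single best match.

S1 differs at 4 sites; S2 differs at 1 site; S3 differs at 7 sites; S4 differs at 6 sites. The closest is S2.

S2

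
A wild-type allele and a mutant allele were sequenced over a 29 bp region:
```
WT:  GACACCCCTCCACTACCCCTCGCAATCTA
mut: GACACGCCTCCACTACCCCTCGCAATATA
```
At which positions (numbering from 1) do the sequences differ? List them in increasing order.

Scanning 1-based: 6: C/G; 27: C/A.

6, 27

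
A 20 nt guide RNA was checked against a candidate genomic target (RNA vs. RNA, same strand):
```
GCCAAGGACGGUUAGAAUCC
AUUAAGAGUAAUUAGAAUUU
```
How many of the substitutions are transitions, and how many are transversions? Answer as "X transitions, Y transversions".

10 transitions, 0 transversions

Transitions (purine↔purine or pyrimidine↔pyrimidine): 1 G→A, 2 C→U, 3 C→U, 7 G→A, 8 A→G, 9 C→U, 10 G→A, 11 G→A, 19 C→U, 20 C→U.
Transversions (purine↔pyrimidine): none.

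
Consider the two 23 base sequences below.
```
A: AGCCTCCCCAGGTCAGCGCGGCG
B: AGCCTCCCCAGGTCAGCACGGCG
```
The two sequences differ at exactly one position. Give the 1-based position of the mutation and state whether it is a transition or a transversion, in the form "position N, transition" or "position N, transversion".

position 18, transition

The sequences differ only at position 18: G→A (purine→purine), a transition.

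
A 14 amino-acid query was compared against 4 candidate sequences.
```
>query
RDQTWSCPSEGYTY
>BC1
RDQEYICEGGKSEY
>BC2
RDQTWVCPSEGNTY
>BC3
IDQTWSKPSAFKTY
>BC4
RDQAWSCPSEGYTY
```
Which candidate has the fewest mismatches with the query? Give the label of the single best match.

BC4

BC1 differs at 9 positions; BC2 differs at 2 positions; BC3 differs at 5 positions; BC4 differs at 1 position. The closest is BC4.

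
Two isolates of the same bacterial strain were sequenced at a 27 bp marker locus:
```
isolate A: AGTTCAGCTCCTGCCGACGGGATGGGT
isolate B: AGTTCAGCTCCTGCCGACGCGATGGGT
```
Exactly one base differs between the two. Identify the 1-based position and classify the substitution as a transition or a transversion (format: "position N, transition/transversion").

position 20, transversion

Position 20 changes G→C. G is a purine and C is a pyrimidine, so this is a transversion.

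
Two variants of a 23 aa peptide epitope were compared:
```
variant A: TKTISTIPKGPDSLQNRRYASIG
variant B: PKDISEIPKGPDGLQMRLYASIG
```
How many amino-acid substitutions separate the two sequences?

6

Comparing position by position, 6 positions differ: 1 (T/P), 3 (T/D), 6 (T/E), 13 (S/G), 16 (N/M), 18 (R/L).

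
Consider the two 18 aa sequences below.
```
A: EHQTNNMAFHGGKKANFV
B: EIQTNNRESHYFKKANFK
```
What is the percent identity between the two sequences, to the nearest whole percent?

7 positions differ (2, 7, 8, 9, 11, 12, 18), so 11 of 18 match: 11/18 = 61.11%.

61%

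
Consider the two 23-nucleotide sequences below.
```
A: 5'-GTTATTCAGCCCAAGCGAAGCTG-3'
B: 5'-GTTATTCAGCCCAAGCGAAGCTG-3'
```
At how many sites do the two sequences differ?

0

No positions differ; the sequences are identical.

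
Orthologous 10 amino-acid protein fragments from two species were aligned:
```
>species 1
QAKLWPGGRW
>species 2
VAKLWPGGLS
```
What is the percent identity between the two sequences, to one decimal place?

Mismatches at positions 1, 9, 10 (1-based): 3 of 10.
Identical positions: 7/10 = 70% → 70.0%.

70.0%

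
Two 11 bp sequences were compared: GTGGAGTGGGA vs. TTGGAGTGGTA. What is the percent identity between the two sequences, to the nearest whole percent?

82%

Mismatches at positions 1, 10 (1-based): 2 of 11.
Identical positions: 9/11 = 81.82% → 82%.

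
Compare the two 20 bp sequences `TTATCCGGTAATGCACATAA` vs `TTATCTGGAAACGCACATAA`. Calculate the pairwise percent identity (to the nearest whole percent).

Mismatches at positions 6, 9, 12 (1-based): 3 of 20.
Identical positions: 17/20 = 85% → 85%.

85%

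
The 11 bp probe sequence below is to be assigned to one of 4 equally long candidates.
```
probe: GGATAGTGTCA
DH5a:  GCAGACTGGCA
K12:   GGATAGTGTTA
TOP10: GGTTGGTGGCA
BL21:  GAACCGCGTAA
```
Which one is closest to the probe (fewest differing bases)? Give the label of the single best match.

K12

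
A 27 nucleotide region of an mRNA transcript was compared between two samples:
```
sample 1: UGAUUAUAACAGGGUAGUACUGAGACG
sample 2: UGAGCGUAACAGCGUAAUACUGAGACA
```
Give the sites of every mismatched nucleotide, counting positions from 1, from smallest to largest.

Scanning 1-based: 4: U/G; 5: U/C; 6: A/G; 13: G/C; 17: G/A; 27: G/A.

4, 5, 6, 13, 17, 27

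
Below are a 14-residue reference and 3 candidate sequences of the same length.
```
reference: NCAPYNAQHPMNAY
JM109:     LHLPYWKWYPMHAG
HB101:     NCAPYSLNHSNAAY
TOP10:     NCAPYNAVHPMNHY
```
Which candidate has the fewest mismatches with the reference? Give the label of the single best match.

JM109 differs at 9 residues; HB101 differs at 6 residues; TOP10 differs at 2 residues. The closest is TOP10.

TOP10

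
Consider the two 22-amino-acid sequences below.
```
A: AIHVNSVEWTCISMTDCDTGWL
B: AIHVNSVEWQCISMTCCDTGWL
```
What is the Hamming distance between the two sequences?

Mismatches (1-based): position 10: T→Q; position 16: D→C.

2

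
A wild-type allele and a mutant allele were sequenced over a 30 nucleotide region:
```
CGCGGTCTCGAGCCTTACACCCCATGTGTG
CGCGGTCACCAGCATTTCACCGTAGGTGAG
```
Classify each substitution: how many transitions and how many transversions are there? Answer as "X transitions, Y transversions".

1 transition, 7 transversions

Transitions (purine↔purine or pyrimidine↔pyrimidine): 23 C→T.
Transversions (purine↔pyrimidine): 8 T→A, 10 G→C, 14 C→A, 17 A→T, 22 C→G, 25 T→G, 29 T→A.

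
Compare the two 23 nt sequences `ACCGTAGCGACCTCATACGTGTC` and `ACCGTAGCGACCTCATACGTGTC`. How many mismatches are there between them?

No positions differ; the sequences are identical.

0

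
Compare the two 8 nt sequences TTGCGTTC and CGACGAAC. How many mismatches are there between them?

5

The sequences differ at positions 1, 2, 3, 6, 7 (1-based) — 5 in total.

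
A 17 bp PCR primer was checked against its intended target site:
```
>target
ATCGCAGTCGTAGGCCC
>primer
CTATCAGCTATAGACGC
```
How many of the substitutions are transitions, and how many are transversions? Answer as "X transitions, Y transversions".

Mismatches (1-based):
base 1: A→C (purine→pyrimidine, transversion)
base 3: C→A (pyrimidine→purine, transversion)
base 4: G→T (purine→pyrimidine, transversion)
base 8: T→C (pyrimidine→pyrimidine, transition)
base 9: C→T (pyrimidine→pyrimidine, transition)
base 10: G→A (purine→purine, transition)
base 14: G→A (purine→purine, transition)
base 16: C→G (pyrimidine→purine, transversion)

4 transitions, 4 transversions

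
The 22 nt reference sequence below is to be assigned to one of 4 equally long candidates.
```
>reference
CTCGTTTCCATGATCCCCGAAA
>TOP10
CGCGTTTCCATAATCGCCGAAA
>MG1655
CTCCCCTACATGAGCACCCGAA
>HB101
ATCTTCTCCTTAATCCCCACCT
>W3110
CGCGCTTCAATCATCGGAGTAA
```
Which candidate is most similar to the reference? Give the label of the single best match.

TOP10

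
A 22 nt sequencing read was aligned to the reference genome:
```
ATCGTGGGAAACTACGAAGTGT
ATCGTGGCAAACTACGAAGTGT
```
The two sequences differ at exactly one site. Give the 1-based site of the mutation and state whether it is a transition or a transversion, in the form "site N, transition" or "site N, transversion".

The sequences differ only at site 8: G→C (purine→pyrimidine), a transversion.

site 8, transversion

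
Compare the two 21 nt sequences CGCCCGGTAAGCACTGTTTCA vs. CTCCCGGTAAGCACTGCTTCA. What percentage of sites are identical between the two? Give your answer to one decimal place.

Mismatches at positions 2, 17 (1-based): 2 of 21.
Identical positions: 19/21 = 90.48% → 90.5%.

90.5%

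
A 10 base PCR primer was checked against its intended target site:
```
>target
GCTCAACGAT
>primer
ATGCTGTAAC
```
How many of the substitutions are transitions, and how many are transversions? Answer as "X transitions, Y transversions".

6 transitions, 2 transversions

Transitions (purine↔purine or pyrimidine↔pyrimidine): 1 G→A, 2 C→T, 6 A→G, 7 C→T, 8 G→A, 10 T→C.
Transversions (purine↔pyrimidine): 3 T→G, 5 A→T.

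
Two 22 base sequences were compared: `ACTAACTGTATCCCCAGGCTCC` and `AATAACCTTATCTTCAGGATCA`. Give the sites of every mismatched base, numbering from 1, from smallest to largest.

2, 7, 8, 13, 14, 19, 22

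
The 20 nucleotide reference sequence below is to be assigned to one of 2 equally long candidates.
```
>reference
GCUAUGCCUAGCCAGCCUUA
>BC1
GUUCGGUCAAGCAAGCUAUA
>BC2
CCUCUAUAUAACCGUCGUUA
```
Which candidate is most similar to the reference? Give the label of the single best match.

BC1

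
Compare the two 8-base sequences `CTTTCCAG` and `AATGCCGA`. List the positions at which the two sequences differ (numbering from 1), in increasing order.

Scanning 1-based: 1: C/A; 2: T/A; 4: T/G; 7: A/G; 8: G/A.

1, 2, 4, 7, 8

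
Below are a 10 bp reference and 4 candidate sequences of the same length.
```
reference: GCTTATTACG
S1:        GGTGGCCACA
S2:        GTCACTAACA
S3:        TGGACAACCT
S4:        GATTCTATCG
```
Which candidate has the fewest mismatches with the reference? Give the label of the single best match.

Hamming distances to reference — S1: 6; S2: 6; S3: 9; S4: 4.
Smallest is S4 with 4 mismatches.

S4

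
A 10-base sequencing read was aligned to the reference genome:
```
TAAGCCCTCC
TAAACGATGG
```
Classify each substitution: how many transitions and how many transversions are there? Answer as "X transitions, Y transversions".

1 transition, 4 transversions

Transitions (purine↔purine or pyrimidine↔pyrimidine): 4 G→A.
Transversions (purine↔pyrimidine): 6 C→G, 7 C→A, 9 C→G, 10 C→G.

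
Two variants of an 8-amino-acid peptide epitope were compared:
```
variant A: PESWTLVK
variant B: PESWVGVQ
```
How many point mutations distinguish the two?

3

The sequences differ at residues 5, 6, 8 (1-based) — 3 in total.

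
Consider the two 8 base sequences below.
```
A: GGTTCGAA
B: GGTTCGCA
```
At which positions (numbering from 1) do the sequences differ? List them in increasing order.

Scanning 1-based: 7: A/C.

7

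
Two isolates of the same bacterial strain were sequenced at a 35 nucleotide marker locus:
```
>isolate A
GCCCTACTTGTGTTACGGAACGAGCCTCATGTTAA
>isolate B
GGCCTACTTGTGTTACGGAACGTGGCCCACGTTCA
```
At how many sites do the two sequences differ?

6

Mismatches (1-based): site 2: C→G; site 23: A→T; site 25: C→G; site 27: T→C; site 30: T→C; site 34: A→C.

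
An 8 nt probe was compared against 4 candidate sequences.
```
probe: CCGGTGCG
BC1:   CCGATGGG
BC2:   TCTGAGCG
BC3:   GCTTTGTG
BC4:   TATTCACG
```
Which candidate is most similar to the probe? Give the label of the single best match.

Hamming distances to probe — BC1: 2; BC2: 3; BC3: 4; BC4: 6.
Smallest is BC1 with 2 mismatches.

BC1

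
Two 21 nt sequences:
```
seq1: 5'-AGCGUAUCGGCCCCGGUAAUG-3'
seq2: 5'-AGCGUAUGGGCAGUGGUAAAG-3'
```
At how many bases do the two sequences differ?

5

The sequences differ at bases 8, 12, 13, 14, 20 (1-based) — 5 in total.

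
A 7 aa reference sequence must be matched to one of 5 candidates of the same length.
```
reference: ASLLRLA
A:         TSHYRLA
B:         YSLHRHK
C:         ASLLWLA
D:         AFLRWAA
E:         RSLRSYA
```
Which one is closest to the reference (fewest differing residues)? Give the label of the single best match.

A differs at 3 residues; B differs at 4 residues; C differs at 1 residue; D differs at 4 residues; E differs at 4 residues. The closest is C.

C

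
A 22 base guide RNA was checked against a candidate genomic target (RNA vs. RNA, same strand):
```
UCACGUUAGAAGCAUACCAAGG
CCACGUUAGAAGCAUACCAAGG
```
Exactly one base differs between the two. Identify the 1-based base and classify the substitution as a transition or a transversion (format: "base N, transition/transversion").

The sequences differ only at base 1: U→C (pyrimidine→pyrimidine), a transition.

base 1, transition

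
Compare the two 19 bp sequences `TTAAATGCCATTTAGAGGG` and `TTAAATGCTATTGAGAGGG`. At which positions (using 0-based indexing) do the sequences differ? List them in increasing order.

8, 12

Scanning 0-based: 8: C/T; 12: T/G.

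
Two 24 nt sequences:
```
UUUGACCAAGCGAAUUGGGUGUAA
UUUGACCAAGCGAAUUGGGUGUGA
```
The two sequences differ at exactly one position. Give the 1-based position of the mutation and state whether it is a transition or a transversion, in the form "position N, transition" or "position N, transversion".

The sequences differ only at position 23: A→G (purine→purine), a transition.

position 23, transition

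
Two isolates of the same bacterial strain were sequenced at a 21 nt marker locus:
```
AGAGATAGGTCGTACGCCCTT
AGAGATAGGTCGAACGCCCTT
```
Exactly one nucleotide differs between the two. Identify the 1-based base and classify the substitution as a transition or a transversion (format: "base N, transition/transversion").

base 13, transversion

The sequences differ only at base 13: T→A (pyrimidine→purine), a transversion.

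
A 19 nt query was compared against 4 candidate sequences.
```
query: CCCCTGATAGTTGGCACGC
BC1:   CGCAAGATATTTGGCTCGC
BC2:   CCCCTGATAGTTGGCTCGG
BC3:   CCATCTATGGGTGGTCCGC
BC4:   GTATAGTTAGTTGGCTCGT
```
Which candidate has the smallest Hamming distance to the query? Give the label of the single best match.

BC1 differs at 5 sites; BC2 differs at 2 sites; BC3 differs at 8 sites; BC4 differs at 8 sites. The closest is BC2.

BC2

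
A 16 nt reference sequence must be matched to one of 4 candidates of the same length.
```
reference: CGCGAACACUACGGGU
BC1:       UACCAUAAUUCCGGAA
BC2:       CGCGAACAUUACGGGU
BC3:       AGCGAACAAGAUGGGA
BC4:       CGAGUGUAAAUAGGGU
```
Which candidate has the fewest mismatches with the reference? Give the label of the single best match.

BC1 differs at 9 positions; BC2 differs at 1 position; BC3 differs at 5 positions; BC4 differs at 8 positions. The closest is BC2.

BC2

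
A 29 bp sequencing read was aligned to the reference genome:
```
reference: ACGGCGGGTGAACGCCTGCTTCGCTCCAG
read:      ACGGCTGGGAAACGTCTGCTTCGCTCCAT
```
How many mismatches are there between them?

5

Comparing position by position, 5 bases differ: 6 (G/T), 9 (T/G), 10 (G/A), 15 (C/T), 29 (G/T).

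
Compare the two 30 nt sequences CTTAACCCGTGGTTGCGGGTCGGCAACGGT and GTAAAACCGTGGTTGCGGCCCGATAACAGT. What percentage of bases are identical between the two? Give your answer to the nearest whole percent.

73%

8 positions differ (1, 3, 6, 19, 20, 23, 24, 28), so 22 of 30 match: 22/30 = 73.33%.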